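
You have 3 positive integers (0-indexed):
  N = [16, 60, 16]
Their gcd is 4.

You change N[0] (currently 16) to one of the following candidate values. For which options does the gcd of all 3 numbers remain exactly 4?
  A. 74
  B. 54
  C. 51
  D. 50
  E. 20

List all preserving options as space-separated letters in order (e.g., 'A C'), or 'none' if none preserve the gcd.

Answer: E

Derivation:
Old gcd = 4; gcd of others (without N[0]) = 4
New gcd for candidate v: gcd(4, v). Preserves old gcd iff gcd(4, v) = 4.
  Option A: v=74, gcd(4,74)=2 -> changes
  Option B: v=54, gcd(4,54)=2 -> changes
  Option C: v=51, gcd(4,51)=1 -> changes
  Option D: v=50, gcd(4,50)=2 -> changes
  Option E: v=20, gcd(4,20)=4 -> preserves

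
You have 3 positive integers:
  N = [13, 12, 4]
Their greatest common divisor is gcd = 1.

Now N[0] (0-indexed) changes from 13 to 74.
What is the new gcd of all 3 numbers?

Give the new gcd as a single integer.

Numbers: [13, 12, 4], gcd = 1
Change: index 0, 13 -> 74
gcd of the OTHER numbers (without index 0): gcd([12, 4]) = 4
New gcd = gcd(g_others, new_val) = gcd(4, 74) = 2

Answer: 2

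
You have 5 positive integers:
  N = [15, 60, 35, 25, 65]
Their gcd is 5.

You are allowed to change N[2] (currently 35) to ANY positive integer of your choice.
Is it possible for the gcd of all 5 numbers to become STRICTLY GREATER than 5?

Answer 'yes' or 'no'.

Answer: no

Derivation:
Current gcd = 5
gcd of all OTHER numbers (without N[2]=35): gcd([15, 60, 25, 65]) = 5
The new gcd after any change is gcd(5, new_value).
This can be at most 5.
Since 5 = old gcd 5, the gcd can only stay the same or decrease.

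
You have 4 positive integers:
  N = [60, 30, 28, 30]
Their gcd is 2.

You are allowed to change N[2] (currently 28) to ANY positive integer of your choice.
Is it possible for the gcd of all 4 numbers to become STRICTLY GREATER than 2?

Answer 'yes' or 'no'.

Current gcd = 2
gcd of all OTHER numbers (without N[2]=28): gcd([60, 30, 30]) = 30
The new gcd after any change is gcd(30, new_value).
This can be at most 30.
Since 30 > old gcd 2, the gcd CAN increase (e.g., set N[2] = 30).

Answer: yes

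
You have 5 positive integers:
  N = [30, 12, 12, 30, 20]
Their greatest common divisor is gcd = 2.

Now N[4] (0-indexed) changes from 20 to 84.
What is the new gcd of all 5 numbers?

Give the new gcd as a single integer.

Numbers: [30, 12, 12, 30, 20], gcd = 2
Change: index 4, 20 -> 84
gcd of the OTHER numbers (without index 4): gcd([30, 12, 12, 30]) = 6
New gcd = gcd(g_others, new_val) = gcd(6, 84) = 6

Answer: 6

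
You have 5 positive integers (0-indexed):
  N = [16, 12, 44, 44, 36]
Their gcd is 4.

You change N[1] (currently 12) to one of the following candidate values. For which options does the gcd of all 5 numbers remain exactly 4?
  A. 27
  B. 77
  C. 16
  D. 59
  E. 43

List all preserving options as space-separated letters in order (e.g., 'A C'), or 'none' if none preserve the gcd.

Old gcd = 4; gcd of others (without N[1]) = 4
New gcd for candidate v: gcd(4, v). Preserves old gcd iff gcd(4, v) = 4.
  Option A: v=27, gcd(4,27)=1 -> changes
  Option B: v=77, gcd(4,77)=1 -> changes
  Option C: v=16, gcd(4,16)=4 -> preserves
  Option D: v=59, gcd(4,59)=1 -> changes
  Option E: v=43, gcd(4,43)=1 -> changes

Answer: C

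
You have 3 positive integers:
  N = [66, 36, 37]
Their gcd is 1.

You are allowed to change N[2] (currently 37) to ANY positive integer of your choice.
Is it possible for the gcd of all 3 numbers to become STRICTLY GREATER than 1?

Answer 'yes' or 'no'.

Answer: yes

Derivation:
Current gcd = 1
gcd of all OTHER numbers (without N[2]=37): gcd([66, 36]) = 6
The new gcd after any change is gcd(6, new_value).
This can be at most 6.
Since 6 > old gcd 1, the gcd CAN increase (e.g., set N[2] = 6).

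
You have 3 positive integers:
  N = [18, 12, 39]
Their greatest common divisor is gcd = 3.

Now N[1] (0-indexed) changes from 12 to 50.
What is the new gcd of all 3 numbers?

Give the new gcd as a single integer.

Answer: 1

Derivation:
Numbers: [18, 12, 39], gcd = 3
Change: index 1, 12 -> 50
gcd of the OTHER numbers (without index 1): gcd([18, 39]) = 3
New gcd = gcd(g_others, new_val) = gcd(3, 50) = 1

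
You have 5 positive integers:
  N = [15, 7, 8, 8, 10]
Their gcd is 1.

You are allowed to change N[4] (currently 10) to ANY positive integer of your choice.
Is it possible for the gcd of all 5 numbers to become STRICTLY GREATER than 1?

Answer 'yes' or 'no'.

Answer: no

Derivation:
Current gcd = 1
gcd of all OTHER numbers (without N[4]=10): gcd([15, 7, 8, 8]) = 1
The new gcd after any change is gcd(1, new_value).
This can be at most 1.
Since 1 = old gcd 1, the gcd can only stay the same or decrease.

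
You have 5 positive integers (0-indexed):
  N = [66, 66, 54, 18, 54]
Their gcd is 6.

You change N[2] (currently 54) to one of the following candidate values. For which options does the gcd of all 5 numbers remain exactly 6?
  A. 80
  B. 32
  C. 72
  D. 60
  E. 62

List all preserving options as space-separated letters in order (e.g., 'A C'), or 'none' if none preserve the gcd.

Answer: C D

Derivation:
Old gcd = 6; gcd of others (without N[2]) = 6
New gcd for candidate v: gcd(6, v). Preserves old gcd iff gcd(6, v) = 6.
  Option A: v=80, gcd(6,80)=2 -> changes
  Option B: v=32, gcd(6,32)=2 -> changes
  Option C: v=72, gcd(6,72)=6 -> preserves
  Option D: v=60, gcd(6,60)=6 -> preserves
  Option E: v=62, gcd(6,62)=2 -> changes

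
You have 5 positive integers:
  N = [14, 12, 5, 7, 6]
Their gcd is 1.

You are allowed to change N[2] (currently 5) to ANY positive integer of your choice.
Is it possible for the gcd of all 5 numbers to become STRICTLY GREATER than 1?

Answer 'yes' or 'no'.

Answer: no

Derivation:
Current gcd = 1
gcd of all OTHER numbers (without N[2]=5): gcd([14, 12, 7, 6]) = 1
The new gcd after any change is gcd(1, new_value).
This can be at most 1.
Since 1 = old gcd 1, the gcd can only stay the same or decrease.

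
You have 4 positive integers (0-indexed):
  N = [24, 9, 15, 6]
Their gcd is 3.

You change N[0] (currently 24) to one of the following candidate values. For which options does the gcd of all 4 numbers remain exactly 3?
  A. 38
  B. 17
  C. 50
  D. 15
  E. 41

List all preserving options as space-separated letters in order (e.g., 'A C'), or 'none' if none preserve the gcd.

Answer: D

Derivation:
Old gcd = 3; gcd of others (without N[0]) = 3
New gcd for candidate v: gcd(3, v). Preserves old gcd iff gcd(3, v) = 3.
  Option A: v=38, gcd(3,38)=1 -> changes
  Option B: v=17, gcd(3,17)=1 -> changes
  Option C: v=50, gcd(3,50)=1 -> changes
  Option D: v=15, gcd(3,15)=3 -> preserves
  Option E: v=41, gcd(3,41)=1 -> changes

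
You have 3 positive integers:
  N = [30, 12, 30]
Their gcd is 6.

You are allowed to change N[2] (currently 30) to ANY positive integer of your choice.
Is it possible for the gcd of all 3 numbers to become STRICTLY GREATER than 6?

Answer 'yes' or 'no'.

Current gcd = 6
gcd of all OTHER numbers (without N[2]=30): gcd([30, 12]) = 6
The new gcd after any change is gcd(6, new_value).
This can be at most 6.
Since 6 = old gcd 6, the gcd can only stay the same or decrease.

Answer: no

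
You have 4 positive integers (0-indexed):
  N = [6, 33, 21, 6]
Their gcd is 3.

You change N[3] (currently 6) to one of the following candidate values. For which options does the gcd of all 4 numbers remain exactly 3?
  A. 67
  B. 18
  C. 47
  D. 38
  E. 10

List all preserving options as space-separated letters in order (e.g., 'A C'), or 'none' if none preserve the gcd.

Old gcd = 3; gcd of others (without N[3]) = 3
New gcd for candidate v: gcd(3, v). Preserves old gcd iff gcd(3, v) = 3.
  Option A: v=67, gcd(3,67)=1 -> changes
  Option B: v=18, gcd(3,18)=3 -> preserves
  Option C: v=47, gcd(3,47)=1 -> changes
  Option D: v=38, gcd(3,38)=1 -> changes
  Option E: v=10, gcd(3,10)=1 -> changes

Answer: B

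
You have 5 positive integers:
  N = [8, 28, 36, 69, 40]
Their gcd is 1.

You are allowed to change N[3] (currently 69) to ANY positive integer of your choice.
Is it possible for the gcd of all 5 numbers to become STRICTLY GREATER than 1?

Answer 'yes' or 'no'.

Current gcd = 1
gcd of all OTHER numbers (without N[3]=69): gcd([8, 28, 36, 40]) = 4
The new gcd after any change is gcd(4, new_value).
This can be at most 4.
Since 4 > old gcd 1, the gcd CAN increase (e.g., set N[3] = 4).

Answer: yes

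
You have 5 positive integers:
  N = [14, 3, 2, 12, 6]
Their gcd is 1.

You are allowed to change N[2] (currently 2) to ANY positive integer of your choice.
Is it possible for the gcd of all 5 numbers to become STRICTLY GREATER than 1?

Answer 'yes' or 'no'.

Current gcd = 1
gcd of all OTHER numbers (without N[2]=2): gcd([14, 3, 12, 6]) = 1
The new gcd after any change is gcd(1, new_value).
This can be at most 1.
Since 1 = old gcd 1, the gcd can only stay the same or decrease.

Answer: no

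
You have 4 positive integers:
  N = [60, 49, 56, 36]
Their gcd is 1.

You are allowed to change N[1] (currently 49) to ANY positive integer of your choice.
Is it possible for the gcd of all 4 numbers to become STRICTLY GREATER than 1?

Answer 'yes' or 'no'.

Answer: yes

Derivation:
Current gcd = 1
gcd of all OTHER numbers (without N[1]=49): gcd([60, 56, 36]) = 4
The new gcd after any change is gcd(4, new_value).
This can be at most 4.
Since 4 > old gcd 1, the gcd CAN increase (e.g., set N[1] = 4).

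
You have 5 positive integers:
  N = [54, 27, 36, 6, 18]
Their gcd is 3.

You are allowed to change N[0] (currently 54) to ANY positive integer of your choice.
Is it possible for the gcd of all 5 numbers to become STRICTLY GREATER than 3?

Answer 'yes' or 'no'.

Current gcd = 3
gcd of all OTHER numbers (without N[0]=54): gcd([27, 36, 6, 18]) = 3
The new gcd after any change is gcd(3, new_value).
This can be at most 3.
Since 3 = old gcd 3, the gcd can only stay the same or decrease.

Answer: no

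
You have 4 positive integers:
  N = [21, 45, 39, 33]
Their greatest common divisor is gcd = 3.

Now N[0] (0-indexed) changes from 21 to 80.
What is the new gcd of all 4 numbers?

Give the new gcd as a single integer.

Answer: 1

Derivation:
Numbers: [21, 45, 39, 33], gcd = 3
Change: index 0, 21 -> 80
gcd of the OTHER numbers (without index 0): gcd([45, 39, 33]) = 3
New gcd = gcd(g_others, new_val) = gcd(3, 80) = 1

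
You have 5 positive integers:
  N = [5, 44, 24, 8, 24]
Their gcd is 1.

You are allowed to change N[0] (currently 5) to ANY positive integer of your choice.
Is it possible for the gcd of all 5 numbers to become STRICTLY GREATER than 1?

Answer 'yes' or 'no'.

Answer: yes

Derivation:
Current gcd = 1
gcd of all OTHER numbers (without N[0]=5): gcd([44, 24, 8, 24]) = 4
The new gcd after any change is gcd(4, new_value).
This can be at most 4.
Since 4 > old gcd 1, the gcd CAN increase (e.g., set N[0] = 4).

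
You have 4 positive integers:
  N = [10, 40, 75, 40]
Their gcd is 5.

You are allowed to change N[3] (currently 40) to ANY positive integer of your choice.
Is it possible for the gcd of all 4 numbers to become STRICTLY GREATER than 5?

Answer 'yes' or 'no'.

Current gcd = 5
gcd of all OTHER numbers (without N[3]=40): gcd([10, 40, 75]) = 5
The new gcd after any change is gcd(5, new_value).
This can be at most 5.
Since 5 = old gcd 5, the gcd can only stay the same or decrease.

Answer: no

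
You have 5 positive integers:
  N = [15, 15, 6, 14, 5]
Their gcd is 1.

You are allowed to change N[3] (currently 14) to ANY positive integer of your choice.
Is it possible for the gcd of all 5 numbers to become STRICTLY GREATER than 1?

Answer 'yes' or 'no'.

Current gcd = 1
gcd of all OTHER numbers (without N[3]=14): gcd([15, 15, 6, 5]) = 1
The new gcd after any change is gcd(1, new_value).
This can be at most 1.
Since 1 = old gcd 1, the gcd can only stay the same or decrease.

Answer: no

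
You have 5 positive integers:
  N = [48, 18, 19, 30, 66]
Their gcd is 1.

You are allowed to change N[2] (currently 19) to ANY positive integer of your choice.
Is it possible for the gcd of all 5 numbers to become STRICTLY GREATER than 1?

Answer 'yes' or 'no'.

Answer: yes

Derivation:
Current gcd = 1
gcd of all OTHER numbers (without N[2]=19): gcd([48, 18, 30, 66]) = 6
The new gcd after any change is gcd(6, new_value).
This can be at most 6.
Since 6 > old gcd 1, the gcd CAN increase (e.g., set N[2] = 6).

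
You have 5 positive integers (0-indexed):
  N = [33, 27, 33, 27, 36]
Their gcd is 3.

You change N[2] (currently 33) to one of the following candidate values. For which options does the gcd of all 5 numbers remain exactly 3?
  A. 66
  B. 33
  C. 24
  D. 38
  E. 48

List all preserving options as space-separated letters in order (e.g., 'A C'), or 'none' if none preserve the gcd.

Old gcd = 3; gcd of others (without N[2]) = 3
New gcd for candidate v: gcd(3, v). Preserves old gcd iff gcd(3, v) = 3.
  Option A: v=66, gcd(3,66)=3 -> preserves
  Option B: v=33, gcd(3,33)=3 -> preserves
  Option C: v=24, gcd(3,24)=3 -> preserves
  Option D: v=38, gcd(3,38)=1 -> changes
  Option E: v=48, gcd(3,48)=3 -> preserves

Answer: A B C E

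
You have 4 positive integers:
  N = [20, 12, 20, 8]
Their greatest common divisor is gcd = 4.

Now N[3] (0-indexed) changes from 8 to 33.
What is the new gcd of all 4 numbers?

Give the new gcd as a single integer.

Numbers: [20, 12, 20, 8], gcd = 4
Change: index 3, 8 -> 33
gcd of the OTHER numbers (without index 3): gcd([20, 12, 20]) = 4
New gcd = gcd(g_others, new_val) = gcd(4, 33) = 1

Answer: 1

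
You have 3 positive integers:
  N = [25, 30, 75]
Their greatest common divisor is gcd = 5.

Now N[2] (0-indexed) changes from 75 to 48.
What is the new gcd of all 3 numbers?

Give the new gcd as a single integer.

Answer: 1

Derivation:
Numbers: [25, 30, 75], gcd = 5
Change: index 2, 75 -> 48
gcd of the OTHER numbers (without index 2): gcd([25, 30]) = 5
New gcd = gcd(g_others, new_val) = gcd(5, 48) = 1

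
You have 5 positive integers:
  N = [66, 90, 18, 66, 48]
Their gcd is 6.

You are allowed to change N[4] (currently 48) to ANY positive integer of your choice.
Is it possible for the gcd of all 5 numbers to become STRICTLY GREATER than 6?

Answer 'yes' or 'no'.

Current gcd = 6
gcd of all OTHER numbers (without N[4]=48): gcd([66, 90, 18, 66]) = 6
The new gcd after any change is gcd(6, new_value).
This can be at most 6.
Since 6 = old gcd 6, the gcd can only stay the same or decrease.

Answer: no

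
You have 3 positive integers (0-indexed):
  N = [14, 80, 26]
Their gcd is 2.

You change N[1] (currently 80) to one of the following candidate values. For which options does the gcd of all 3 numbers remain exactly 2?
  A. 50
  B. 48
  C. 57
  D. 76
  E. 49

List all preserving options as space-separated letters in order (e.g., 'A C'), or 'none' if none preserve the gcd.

Answer: A B D

Derivation:
Old gcd = 2; gcd of others (without N[1]) = 2
New gcd for candidate v: gcd(2, v). Preserves old gcd iff gcd(2, v) = 2.
  Option A: v=50, gcd(2,50)=2 -> preserves
  Option B: v=48, gcd(2,48)=2 -> preserves
  Option C: v=57, gcd(2,57)=1 -> changes
  Option D: v=76, gcd(2,76)=2 -> preserves
  Option E: v=49, gcd(2,49)=1 -> changes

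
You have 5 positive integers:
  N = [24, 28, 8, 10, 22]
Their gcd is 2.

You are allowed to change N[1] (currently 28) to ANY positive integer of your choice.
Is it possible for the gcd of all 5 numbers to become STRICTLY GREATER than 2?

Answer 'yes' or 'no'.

Answer: no

Derivation:
Current gcd = 2
gcd of all OTHER numbers (without N[1]=28): gcd([24, 8, 10, 22]) = 2
The new gcd after any change is gcd(2, new_value).
This can be at most 2.
Since 2 = old gcd 2, the gcd can only stay the same or decrease.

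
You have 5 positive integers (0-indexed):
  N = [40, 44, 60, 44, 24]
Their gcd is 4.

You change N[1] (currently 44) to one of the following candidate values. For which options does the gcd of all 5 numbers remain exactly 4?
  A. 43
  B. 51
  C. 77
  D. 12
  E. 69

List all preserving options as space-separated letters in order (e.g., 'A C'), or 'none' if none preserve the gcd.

Answer: D

Derivation:
Old gcd = 4; gcd of others (without N[1]) = 4
New gcd for candidate v: gcd(4, v). Preserves old gcd iff gcd(4, v) = 4.
  Option A: v=43, gcd(4,43)=1 -> changes
  Option B: v=51, gcd(4,51)=1 -> changes
  Option C: v=77, gcd(4,77)=1 -> changes
  Option D: v=12, gcd(4,12)=4 -> preserves
  Option E: v=69, gcd(4,69)=1 -> changes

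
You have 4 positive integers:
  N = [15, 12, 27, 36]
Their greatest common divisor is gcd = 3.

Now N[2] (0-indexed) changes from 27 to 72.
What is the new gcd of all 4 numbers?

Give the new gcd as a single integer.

Numbers: [15, 12, 27, 36], gcd = 3
Change: index 2, 27 -> 72
gcd of the OTHER numbers (without index 2): gcd([15, 12, 36]) = 3
New gcd = gcd(g_others, new_val) = gcd(3, 72) = 3

Answer: 3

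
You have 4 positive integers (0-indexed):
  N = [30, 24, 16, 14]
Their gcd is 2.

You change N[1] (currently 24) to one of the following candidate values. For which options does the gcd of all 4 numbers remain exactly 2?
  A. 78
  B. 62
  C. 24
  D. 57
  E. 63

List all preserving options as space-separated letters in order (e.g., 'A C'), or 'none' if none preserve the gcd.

Old gcd = 2; gcd of others (without N[1]) = 2
New gcd for candidate v: gcd(2, v). Preserves old gcd iff gcd(2, v) = 2.
  Option A: v=78, gcd(2,78)=2 -> preserves
  Option B: v=62, gcd(2,62)=2 -> preserves
  Option C: v=24, gcd(2,24)=2 -> preserves
  Option D: v=57, gcd(2,57)=1 -> changes
  Option E: v=63, gcd(2,63)=1 -> changes

Answer: A B C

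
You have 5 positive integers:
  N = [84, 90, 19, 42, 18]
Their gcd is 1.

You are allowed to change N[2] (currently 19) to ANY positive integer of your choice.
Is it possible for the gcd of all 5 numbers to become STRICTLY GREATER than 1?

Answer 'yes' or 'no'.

Answer: yes

Derivation:
Current gcd = 1
gcd of all OTHER numbers (without N[2]=19): gcd([84, 90, 42, 18]) = 6
The new gcd after any change is gcd(6, new_value).
This can be at most 6.
Since 6 > old gcd 1, the gcd CAN increase (e.g., set N[2] = 6).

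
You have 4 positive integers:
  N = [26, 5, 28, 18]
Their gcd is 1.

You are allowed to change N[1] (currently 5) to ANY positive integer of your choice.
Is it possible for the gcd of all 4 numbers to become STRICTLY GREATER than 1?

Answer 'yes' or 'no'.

Answer: yes

Derivation:
Current gcd = 1
gcd of all OTHER numbers (without N[1]=5): gcd([26, 28, 18]) = 2
The new gcd after any change is gcd(2, new_value).
This can be at most 2.
Since 2 > old gcd 1, the gcd CAN increase (e.g., set N[1] = 2).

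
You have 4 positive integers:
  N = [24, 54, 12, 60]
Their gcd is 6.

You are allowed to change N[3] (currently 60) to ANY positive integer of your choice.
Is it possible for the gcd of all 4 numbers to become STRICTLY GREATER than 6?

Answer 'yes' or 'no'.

Answer: no

Derivation:
Current gcd = 6
gcd of all OTHER numbers (without N[3]=60): gcd([24, 54, 12]) = 6
The new gcd after any change is gcd(6, new_value).
This can be at most 6.
Since 6 = old gcd 6, the gcd can only stay the same or decrease.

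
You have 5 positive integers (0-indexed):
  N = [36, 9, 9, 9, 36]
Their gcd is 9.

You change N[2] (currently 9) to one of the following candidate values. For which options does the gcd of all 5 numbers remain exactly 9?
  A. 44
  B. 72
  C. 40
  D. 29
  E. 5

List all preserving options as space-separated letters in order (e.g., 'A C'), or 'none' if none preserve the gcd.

Old gcd = 9; gcd of others (without N[2]) = 9
New gcd for candidate v: gcd(9, v). Preserves old gcd iff gcd(9, v) = 9.
  Option A: v=44, gcd(9,44)=1 -> changes
  Option B: v=72, gcd(9,72)=9 -> preserves
  Option C: v=40, gcd(9,40)=1 -> changes
  Option D: v=29, gcd(9,29)=1 -> changes
  Option E: v=5, gcd(9,5)=1 -> changes

Answer: B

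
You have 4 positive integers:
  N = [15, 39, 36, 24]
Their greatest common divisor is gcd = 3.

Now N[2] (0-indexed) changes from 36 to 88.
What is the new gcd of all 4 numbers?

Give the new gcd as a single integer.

Numbers: [15, 39, 36, 24], gcd = 3
Change: index 2, 36 -> 88
gcd of the OTHER numbers (without index 2): gcd([15, 39, 24]) = 3
New gcd = gcd(g_others, new_val) = gcd(3, 88) = 1

Answer: 1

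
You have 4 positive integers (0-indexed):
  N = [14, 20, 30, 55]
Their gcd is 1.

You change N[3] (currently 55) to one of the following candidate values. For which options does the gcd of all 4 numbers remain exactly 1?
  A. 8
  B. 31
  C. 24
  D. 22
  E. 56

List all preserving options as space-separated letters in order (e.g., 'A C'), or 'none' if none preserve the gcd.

Old gcd = 1; gcd of others (without N[3]) = 2
New gcd for candidate v: gcd(2, v). Preserves old gcd iff gcd(2, v) = 1.
  Option A: v=8, gcd(2,8)=2 -> changes
  Option B: v=31, gcd(2,31)=1 -> preserves
  Option C: v=24, gcd(2,24)=2 -> changes
  Option D: v=22, gcd(2,22)=2 -> changes
  Option E: v=56, gcd(2,56)=2 -> changes

Answer: B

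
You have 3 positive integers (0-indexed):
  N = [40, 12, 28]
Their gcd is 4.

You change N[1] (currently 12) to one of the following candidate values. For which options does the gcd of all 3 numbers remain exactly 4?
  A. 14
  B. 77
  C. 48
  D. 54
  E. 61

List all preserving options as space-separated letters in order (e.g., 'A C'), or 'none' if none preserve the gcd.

Answer: C

Derivation:
Old gcd = 4; gcd of others (without N[1]) = 4
New gcd for candidate v: gcd(4, v). Preserves old gcd iff gcd(4, v) = 4.
  Option A: v=14, gcd(4,14)=2 -> changes
  Option B: v=77, gcd(4,77)=1 -> changes
  Option C: v=48, gcd(4,48)=4 -> preserves
  Option D: v=54, gcd(4,54)=2 -> changes
  Option E: v=61, gcd(4,61)=1 -> changes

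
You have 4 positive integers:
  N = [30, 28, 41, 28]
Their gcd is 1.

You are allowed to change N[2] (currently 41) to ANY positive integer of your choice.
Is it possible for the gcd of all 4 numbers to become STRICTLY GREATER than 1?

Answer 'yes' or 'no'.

Answer: yes

Derivation:
Current gcd = 1
gcd of all OTHER numbers (without N[2]=41): gcd([30, 28, 28]) = 2
The new gcd after any change is gcd(2, new_value).
This can be at most 2.
Since 2 > old gcd 1, the gcd CAN increase (e.g., set N[2] = 2).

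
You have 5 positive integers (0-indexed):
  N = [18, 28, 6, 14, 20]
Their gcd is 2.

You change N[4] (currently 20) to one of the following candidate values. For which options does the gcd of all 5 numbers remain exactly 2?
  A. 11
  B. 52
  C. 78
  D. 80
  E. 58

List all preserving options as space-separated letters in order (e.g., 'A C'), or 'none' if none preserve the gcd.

Answer: B C D E

Derivation:
Old gcd = 2; gcd of others (without N[4]) = 2
New gcd for candidate v: gcd(2, v). Preserves old gcd iff gcd(2, v) = 2.
  Option A: v=11, gcd(2,11)=1 -> changes
  Option B: v=52, gcd(2,52)=2 -> preserves
  Option C: v=78, gcd(2,78)=2 -> preserves
  Option D: v=80, gcd(2,80)=2 -> preserves
  Option E: v=58, gcd(2,58)=2 -> preserves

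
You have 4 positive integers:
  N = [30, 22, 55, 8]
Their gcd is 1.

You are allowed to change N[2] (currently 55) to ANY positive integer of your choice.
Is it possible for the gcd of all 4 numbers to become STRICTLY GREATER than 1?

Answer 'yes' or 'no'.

Answer: yes

Derivation:
Current gcd = 1
gcd of all OTHER numbers (without N[2]=55): gcd([30, 22, 8]) = 2
The new gcd after any change is gcd(2, new_value).
This can be at most 2.
Since 2 > old gcd 1, the gcd CAN increase (e.g., set N[2] = 2).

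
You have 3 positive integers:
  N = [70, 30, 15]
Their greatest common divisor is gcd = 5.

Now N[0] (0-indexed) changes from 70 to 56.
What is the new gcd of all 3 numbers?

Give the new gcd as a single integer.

Numbers: [70, 30, 15], gcd = 5
Change: index 0, 70 -> 56
gcd of the OTHER numbers (without index 0): gcd([30, 15]) = 15
New gcd = gcd(g_others, new_val) = gcd(15, 56) = 1

Answer: 1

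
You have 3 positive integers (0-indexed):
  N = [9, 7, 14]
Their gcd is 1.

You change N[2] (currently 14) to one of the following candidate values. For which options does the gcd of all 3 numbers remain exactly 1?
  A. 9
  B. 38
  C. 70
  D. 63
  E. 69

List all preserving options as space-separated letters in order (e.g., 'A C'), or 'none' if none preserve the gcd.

Old gcd = 1; gcd of others (without N[2]) = 1
New gcd for candidate v: gcd(1, v). Preserves old gcd iff gcd(1, v) = 1.
  Option A: v=9, gcd(1,9)=1 -> preserves
  Option B: v=38, gcd(1,38)=1 -> preserves
  Option C: v=70, gcd(1,70)=1 -> preserves
  Option D: v=63, gcd(1,63)=1 -> preserves
  Option E: v=69, gcd(1,69)=1 -> preserves

Answer: A B C D E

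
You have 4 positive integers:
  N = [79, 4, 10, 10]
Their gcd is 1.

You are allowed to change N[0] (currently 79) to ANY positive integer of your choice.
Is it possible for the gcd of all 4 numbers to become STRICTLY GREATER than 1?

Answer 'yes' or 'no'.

Answer: yes

Derivation:
Current gcd = 1
gcd of all OTHER numbers (without N[0]=79): gcd([4, 10, 10]) = 2
The new gcd after any change is gcd(2, new_value).
This can be at most 2.
Since 2 > old gcd 1, the gcd CAN increase (e.g., set N[0] = 2).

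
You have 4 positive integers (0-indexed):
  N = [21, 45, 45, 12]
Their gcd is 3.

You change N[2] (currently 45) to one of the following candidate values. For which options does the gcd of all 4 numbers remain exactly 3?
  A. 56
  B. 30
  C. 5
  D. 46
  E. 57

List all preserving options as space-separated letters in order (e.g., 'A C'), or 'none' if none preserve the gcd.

Old gcd = 3; gcd of others (without N[2]) = 3
New gcd for candidate v: gcd(3, v). Preserves old gcd iff gcd(3, v) = 3.
  Option A: v=56, gcd(3,56)=1 -> changes
  Option B: v=30, gcd(3,30)=3 -> preserves
  Option C: v=5, gcd(3,5)=1 -> changes
  Option D: v=46, gcd(3,46)=1 -> changes
  Option E: v=57, gcd(3,57)=3 -> preserves

Answer: B E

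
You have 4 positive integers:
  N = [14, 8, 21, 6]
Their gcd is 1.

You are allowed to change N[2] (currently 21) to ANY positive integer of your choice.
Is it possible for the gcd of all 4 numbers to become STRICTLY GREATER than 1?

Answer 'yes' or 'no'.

Answer: yes

Derivation:
Current gcd = 1
gcd of all OTHER numbers (without N[2]=21): gcd([14, 8, 6]) = 2
The new gcd after any change is gcd(2, new_value).
This can be at most 2.
Since 2 > old gcd 1, the gcd CAN increase (e.g., set N[2] = 2).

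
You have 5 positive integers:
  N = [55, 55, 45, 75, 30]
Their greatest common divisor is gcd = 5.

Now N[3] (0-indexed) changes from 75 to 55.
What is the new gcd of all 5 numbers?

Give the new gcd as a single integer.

Numbers: [55, 55, 45, 75, 30], gcd = 5
Change: index 3, 75 -> 55
gcd of the OTHER numbers (without index 3): gcd([55, 55, 45, 30]) = 5
New gcd = gcd(g_others, new_val) = gcd(5, 55) = 5

Answer: 5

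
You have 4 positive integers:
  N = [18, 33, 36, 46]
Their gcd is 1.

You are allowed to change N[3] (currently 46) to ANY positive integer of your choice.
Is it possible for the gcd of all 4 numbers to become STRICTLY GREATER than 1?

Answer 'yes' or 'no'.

Current gcd = 1
gcd of all OTHER numbers (without N[3]=46): gcd([18, 33, 36]) = 3
The new gcd after any change is gcd(3, new_value).
This can be at most 3.
Since 3 > old gcd 1, the gcd CAN increase (e.g., set N[3] = 3).

Answer: yes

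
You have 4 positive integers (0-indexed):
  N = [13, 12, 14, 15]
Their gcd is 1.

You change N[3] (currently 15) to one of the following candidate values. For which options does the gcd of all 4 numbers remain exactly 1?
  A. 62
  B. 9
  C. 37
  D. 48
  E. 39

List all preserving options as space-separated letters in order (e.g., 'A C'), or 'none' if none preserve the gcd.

Answer: A B C D E

Derivation:
Old gcd = 1; gcd of others (without N[3]) = 1
New gcd for candidate v: gcd(1, v). Preserves old gcd iff gcd(1, v) = 1.
  Option A: v=62, gcd(1,62)=1 -> preserves
  Option B: v=9, gcd(1,9)=1 -> preserves
  Option C: v=37, gcd(1,37)=1 -> preserves
  Option D: v=48, gcd(1,48)=1 -> preserves
  Option E: v=39, gcd(1,39)=1 -> preserves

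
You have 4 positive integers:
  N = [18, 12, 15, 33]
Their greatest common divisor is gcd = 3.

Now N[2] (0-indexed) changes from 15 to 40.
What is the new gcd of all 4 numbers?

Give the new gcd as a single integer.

Numbers: [18, 12, 15, 33], gcd = 3
Change: index 2, 15 -> 40
gcd of the OTHER numbers (without index 2): gcd([18, 12, 33]) = 3
New gcd = gcd(g_others, new_val) = gcd(3, 40) = 1

Answer: 1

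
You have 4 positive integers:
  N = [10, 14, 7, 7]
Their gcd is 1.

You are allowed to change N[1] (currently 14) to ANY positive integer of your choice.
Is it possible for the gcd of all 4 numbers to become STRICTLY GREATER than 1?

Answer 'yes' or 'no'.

Answer: no

Derivation:
Current gcd = 1
gcd of all OTHER numbers (without N[1]=14): gcd([10, 7, 7]) = 1
The new gcd after any change is gcd(1, new_value).
This can be at most 1.
Since 1 = old gcd 1, the gcd can only stay the same or decrease.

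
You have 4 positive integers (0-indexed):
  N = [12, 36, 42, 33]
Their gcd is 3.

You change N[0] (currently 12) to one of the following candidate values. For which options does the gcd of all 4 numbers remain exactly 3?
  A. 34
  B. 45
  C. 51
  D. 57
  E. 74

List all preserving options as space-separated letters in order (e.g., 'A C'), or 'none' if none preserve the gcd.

Answer: B C D

Derivation:
Old gcd = 3; gcd of others (without N[0]) = 3
New gcd for candidate v: gcd(3, v). Preserves old gcd iff gcd(3, v) = 3.
  Option A: v=34, gcd(3,34)=1 -> changes
  Option B: v=45, gcd(3,45)=3 -> preserves
  Option C: v=51, gcd(3,51)=3 -> preserves
  Option D: v=57, gcd(3,57)=3 -> preserves
  Option E: v=74, gcd(3,74)=1 -> changes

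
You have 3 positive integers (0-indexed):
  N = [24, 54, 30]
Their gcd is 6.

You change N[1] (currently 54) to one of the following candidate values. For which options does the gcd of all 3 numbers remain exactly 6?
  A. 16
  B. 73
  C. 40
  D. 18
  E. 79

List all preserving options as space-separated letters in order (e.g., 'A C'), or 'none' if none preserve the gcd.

Answer: D

Derivation:
Old gcd = 6; gcd of others (without N[1]) = 6
New gcd for candidate v: gcd(6, v). Preserves old gcd iff gcd(6, v) = 6.
  Option A: v=16, gcd(6,16)=2 -> changes
  Option B: v=73, gcd(6,73)=1 -> changes
  Option C: v=40, gcd(6,40)=2 -> changes
  Option D: v=18, gcd(6,18)=6 -> preserves
  Option E: v=79, gcd(6,79)=1 -> changes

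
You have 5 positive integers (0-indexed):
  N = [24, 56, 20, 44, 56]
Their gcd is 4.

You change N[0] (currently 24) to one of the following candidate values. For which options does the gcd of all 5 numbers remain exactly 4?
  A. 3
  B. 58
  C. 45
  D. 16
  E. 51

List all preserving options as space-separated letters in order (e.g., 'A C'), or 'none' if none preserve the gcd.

Answer: D

Derivation:
Old gcd = 4; gcd of others (without N[0]) = 4
New gcd for candidate v: gcd(4, v). Preserves old gcd iff gcd(4, v) = 4.
  Option A: v=3, gcd(4,3)=1 -> changes
  Option B: v=58, gcd(4,58)=2 -> changes
  Option C: v=45, gcd(4,45)=1 -> changes
  Option D: v=16, gcd(4,16)=4 -> preserves
  Option E: v=51, gcd(4,51)=1 -> changes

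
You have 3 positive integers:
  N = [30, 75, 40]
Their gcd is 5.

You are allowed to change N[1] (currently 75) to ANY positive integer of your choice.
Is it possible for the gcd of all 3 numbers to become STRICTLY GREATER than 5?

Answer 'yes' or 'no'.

Current gcd = 5
gcd of all OTHER numbers (without N[1]=75): gcd([30, 40]) = 10
The new gcd after any change is gcd(10, new_value).
This can be at most 10.
Since 10 > old gcd 5, the gcd CAN increase (e.g., set N[1] = 10).

Answer: yes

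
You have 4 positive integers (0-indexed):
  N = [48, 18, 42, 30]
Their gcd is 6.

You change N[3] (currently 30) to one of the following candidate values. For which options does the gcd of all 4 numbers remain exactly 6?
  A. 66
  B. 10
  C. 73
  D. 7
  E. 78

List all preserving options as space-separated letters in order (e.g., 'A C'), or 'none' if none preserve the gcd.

Old gcd = 6; gcd of others (without N[3]) = 6
New gcd for candidate v: gcd(6, v). Preserves old gcd iff gcd(6, v) = 6.
  Option A: v=66, gcd(6,66)=6 -> preserves
  Option B: v=10, gcd(6,10)=2 -> changes
  Option C: v=73, gcd(6,73)=1 -> changes
  Option D: v=7, gcd(6,7)=1 -> changes
  Option E: v=78, gcd(6,78)=6 -> preserves

Answer: A E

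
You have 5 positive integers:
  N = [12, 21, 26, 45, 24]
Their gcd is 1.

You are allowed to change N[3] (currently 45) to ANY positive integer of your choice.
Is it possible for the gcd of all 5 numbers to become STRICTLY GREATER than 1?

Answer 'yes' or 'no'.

Answer: no

Derivation:
Current gcd = 1
gcd of all OTHER numbers (without N[3]=45): gcd([12, 21, 26, 24]) = 1
The new gcd after any change is gcd(1, new_value).
This can be at most 1.
Since 1 = old gcd 1, the gcd can only stay the same or decrease.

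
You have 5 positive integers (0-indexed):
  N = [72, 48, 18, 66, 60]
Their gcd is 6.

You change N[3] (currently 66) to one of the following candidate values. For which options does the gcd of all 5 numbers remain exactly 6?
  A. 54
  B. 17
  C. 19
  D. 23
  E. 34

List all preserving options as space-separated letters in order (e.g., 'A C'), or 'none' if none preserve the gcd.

Old gcd = 6; gcd of others (without N[3]) = 6
New gcd for candidate v: gcd(6, v). Preserves old gcd iff gcd(6, v) = 6.
  Option A: v=54, gcd(6,54)=6 -> preserves
  Option B: v=17, gcd(6,17)=1 -> changes
  Option C: v=19, gcd(6,19)=1 -> changes
  Option D: v=23, gcd(6,23)=1 -> changes
  Option E: v=34, gcd(6,34)=2 -> changes

Answer: A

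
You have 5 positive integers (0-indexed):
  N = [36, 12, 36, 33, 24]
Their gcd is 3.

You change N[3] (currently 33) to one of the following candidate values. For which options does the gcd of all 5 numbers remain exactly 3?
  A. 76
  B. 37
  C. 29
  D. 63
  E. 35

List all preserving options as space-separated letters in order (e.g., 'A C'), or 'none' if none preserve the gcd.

Answer: D

Derivation:
Old gcd = 3; gcd of others (without N[3]) = 12
New gcd for candidate v: gcd(12, v). Preserves old gcd iff gcd(12, v) = 3.
  Option A: v=76, gcd(12,76)=4 -> changes
  Option B: v=37, gcd(12,37)=1 -> changes
  Option C: v=29, gcd(12,29)=1 -> changes
  Option D: v=63, gcd(12,63)=3 -> preserves
  Option E: v=35, gcd(12,35)=1 -> changes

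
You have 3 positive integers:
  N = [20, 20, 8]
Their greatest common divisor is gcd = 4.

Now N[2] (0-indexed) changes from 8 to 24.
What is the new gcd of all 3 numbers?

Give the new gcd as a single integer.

Answer: 4

Derivation:
Numbers: [20, 20, 8], gcd = 4
Change: index 2, 8 -> 24
gcd of the OTHER numbers (without index 2): gcd([20, 20]) = 20
New gcd = gcd(g_others, new_val) = gcd(20, 24) = 4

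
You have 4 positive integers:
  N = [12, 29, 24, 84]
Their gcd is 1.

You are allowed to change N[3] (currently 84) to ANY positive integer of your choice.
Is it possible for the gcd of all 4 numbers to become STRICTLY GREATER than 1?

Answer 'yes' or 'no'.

Current gcd = 1
gcd of all OTHER numbers (without N[3]=84): gcd([12, 29, 24]) = 1
The new gcd after any change is gcd(1, new_value).
This can be at most 1.
Since 1 = old gcd 1, the gcd can only stay the same or decrease.

Answer: no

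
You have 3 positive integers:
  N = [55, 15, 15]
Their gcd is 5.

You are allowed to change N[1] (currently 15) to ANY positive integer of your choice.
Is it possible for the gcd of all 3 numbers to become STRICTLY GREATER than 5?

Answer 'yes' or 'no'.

Current gcd = 5
gcd of all OTHER numbers (without N[1]=15): gcd([55, 15]) = 5
The new gcd after any change is gcd(5, new_value).
This can be at most 5.
Since 5 = old gcd 5, the gcd can only stay the same or decrease.

Answer: no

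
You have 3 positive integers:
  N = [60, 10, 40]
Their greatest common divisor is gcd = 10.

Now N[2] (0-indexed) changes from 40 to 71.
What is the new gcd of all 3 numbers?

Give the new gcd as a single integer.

Answer: 1

Derivation:
Numbers: [60, 10, 40], gcd = 10
Change: index 2, 40 -> 71
gcd of the OTHER numbers (without index 2): gcd([60, 10]) = 10
New gcd = gcd(g_others, new_val) = gcd(10, 71) = 1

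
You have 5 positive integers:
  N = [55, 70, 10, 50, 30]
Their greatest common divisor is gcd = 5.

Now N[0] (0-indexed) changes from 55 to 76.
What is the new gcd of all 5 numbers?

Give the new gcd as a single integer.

Numbers: [55, 70, 10, 50, 30], gcd = 5
Change: index 0, 55 -> 76
gcd of the OTHER numbers (without index 0): gcd([70, 10, 50, 30]) = 10
New gcd = gcd(g_others, new_val) = gcd(10, 76) = 2

Answer: 2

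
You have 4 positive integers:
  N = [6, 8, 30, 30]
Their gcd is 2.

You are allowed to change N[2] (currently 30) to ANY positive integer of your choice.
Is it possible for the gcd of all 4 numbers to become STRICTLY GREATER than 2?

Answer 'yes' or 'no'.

Answer: no

Derivation:
Current gcd = 2
gcd of all OTHER numbers (without N[2]=30): gcd([6, 8, 30]) = 2
The new gcd after any change is gcd(2, new_value).
This can be at most 2.
Since 2 = old gcd 2, the gcd can only stay the same or decrease.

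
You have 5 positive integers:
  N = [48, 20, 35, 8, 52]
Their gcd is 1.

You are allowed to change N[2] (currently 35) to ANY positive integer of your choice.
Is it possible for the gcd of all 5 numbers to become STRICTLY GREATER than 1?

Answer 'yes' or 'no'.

Answer: yes

Derivation:
Current gcd = 1
gcd of all OTHER numbers (without N[2]=35): gcd([48, 20, 8, 52]) = 4
The new gcd after any change is gcd(4, new_value).
This can be at most 4.
Since 4 > old gcd 1, the gcd CAN increase (e.g., set N[2] = 4).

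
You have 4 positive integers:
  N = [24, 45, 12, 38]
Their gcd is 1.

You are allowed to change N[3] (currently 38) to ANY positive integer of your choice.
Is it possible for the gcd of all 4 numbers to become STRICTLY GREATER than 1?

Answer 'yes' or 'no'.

Current gcd = 1
gcd of all OTHER numbers (without N[3]=38): gcd([24, 45, 12]) = 3
The new gcd after any change is gcd(3, new_value).
This can be at most 3.
Since 3 > old gcd 1, the gcd CAN increase (e.g., set N[3] = 3).

Answer: yes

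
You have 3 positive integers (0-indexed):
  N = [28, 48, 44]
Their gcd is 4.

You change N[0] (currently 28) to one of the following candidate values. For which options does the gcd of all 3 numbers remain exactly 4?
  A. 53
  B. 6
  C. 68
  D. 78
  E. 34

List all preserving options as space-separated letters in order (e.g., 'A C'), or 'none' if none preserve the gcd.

Old gcd = 4; gcd of others (without N[0]) = 4
New gcd for candidate v: gcd(4, v). Preserves old gcd iff gcd(4, v) = 4.
  Option A: v=53, gcd(4,53)=1 -> changes
  Option B: v=6, gcd(4,6)=2 -> changes
  Option C: v=68, gcd(4,68)=4 -> preserves
  Option D: v=78, gcd(4,78)=2 -> changes
  Option E: v=34, gcd(4,34)=2 -> changes

Answer: C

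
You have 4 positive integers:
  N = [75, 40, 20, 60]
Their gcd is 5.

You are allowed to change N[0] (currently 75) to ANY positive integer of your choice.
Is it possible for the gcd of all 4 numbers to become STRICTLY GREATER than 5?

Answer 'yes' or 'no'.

Answer: yes

Derivation:
Current gcd = 5
gcd of all OTHER numbers (without N[0]=75): gcd([40, 20, 60]) = 20
The new gcd after any change is gcd(20, new_value).
This can be at most 20.
Since 20 > old gcd 5, the gcd CAN increase (e.g., set N[0] = 20).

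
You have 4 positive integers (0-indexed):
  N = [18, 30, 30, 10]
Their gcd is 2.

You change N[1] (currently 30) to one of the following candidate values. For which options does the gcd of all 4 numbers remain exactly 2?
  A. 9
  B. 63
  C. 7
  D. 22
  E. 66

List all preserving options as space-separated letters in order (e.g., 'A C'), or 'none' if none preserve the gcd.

Answer: D E

Derivation:
Old gcd = 2; gcd of others (without N[1]) = 2
New gcd for candidate v: gcd(2, v). Preserves old gcd iff gcd(2, v) = 2.
  Option A: v=9, gcd(2,9)=1 -> changes
  Option B: v=63, gcd(2,63)=1 -> changes
  Option C: v=7, gcd(2,7)=1 -> changes
  Option D: v=22, gcd(2,22)=2 -> preserves
  Option E: v=66, gcd(2,66)=2 -> preserves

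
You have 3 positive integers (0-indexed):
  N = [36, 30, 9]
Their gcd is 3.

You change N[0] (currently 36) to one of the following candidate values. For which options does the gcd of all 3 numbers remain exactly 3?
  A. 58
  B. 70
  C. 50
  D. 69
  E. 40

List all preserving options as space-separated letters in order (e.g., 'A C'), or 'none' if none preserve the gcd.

Old gcd = 3; gcd of others (without N[0]) = 3
New gcd for candidate v: gcd(3, v). Preserves old gcd iff gcd(3, v) = 3.
  Option A: v=58, gcd(3,58)=1 -> changes
  Option B: v=70, gcd(3,70)=1 -> changes
  Option C: v=50, gcd(3,50)=1 -> changes
  Option D: v=69, gcd(3,69)=3 -> preserves
  Option E: v=40, gcd(3,40)=1 -> changes

Answer: D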